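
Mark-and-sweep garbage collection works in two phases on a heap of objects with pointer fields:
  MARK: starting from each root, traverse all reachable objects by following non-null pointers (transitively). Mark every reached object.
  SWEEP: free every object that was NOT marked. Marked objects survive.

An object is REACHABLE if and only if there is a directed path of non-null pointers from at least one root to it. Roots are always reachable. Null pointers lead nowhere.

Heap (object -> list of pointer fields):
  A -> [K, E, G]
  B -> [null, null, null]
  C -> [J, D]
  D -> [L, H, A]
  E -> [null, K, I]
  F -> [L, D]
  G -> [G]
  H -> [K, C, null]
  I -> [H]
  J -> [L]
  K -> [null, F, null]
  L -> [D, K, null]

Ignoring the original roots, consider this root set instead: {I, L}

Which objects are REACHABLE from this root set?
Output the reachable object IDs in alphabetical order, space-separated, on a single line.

Answer: A C D E F G H I J K L

Derivation:
Roots: I L
Mark I: refs=H, marked=I
Mark L: refs=D K null, marked=I L
Mark H: refs=K C null, marked=H I L
Mark D: refs=L H A, marked=D H I L
Mark K: refs=null F null, marked=D H I K L
Mark C: refs=J D, marked=C D H I K L
Mark A: refs=K E G, marked=A C D H I K L
Mark F: refs=L D, marked=A C D F H I K L
Mark J: refs=L, marked=A C D F H I J K L
Mark E: refs=null K I, marked=A C D E F H I J K L
Mark G: refs=G, marked=A C D E F G H I J K L
Unmarked (collected): B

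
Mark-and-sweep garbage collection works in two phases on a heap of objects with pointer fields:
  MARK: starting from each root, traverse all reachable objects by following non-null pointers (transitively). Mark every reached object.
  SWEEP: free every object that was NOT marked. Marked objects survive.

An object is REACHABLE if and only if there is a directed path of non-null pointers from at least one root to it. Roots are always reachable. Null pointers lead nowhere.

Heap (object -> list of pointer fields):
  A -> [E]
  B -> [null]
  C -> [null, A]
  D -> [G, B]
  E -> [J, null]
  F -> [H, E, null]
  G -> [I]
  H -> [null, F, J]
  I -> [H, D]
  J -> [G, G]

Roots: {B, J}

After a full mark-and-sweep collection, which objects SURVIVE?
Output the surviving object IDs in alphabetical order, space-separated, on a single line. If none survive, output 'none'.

Roots: B J
Mark B: refs=null, marked=B
Mark J: refs=G G, marked=B J
Mark G: refs=I, marked=B G J
Mark I: refs=H D, marked=B G I J
Mark H: refs=null F J, marked=B G H I J
Mark D: refs=G B, marked=B D G H I J
Mark F: refs=H E null, marked=B D F G H I J
Mark E: refs=J null, marked=B D E F G H I J
Unmarked (collected): A C

Answer: B D E F G H I J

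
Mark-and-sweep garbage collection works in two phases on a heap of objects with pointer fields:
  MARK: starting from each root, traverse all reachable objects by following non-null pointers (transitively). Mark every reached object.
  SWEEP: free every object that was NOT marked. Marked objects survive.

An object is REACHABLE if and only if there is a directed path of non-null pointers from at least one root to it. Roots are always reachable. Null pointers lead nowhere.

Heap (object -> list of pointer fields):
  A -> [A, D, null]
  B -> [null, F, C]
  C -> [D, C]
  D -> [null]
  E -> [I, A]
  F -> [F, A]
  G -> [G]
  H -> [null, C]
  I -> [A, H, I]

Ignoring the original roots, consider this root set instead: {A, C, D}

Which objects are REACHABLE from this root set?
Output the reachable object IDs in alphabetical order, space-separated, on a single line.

Roots: A C D
Mark A: refs=A D null, marked=A
Mark C: refs=D C, marked=A C
Mark D: refs=null, marked=A C D
Unmarked (collected): B E F G H I

Answer: A C D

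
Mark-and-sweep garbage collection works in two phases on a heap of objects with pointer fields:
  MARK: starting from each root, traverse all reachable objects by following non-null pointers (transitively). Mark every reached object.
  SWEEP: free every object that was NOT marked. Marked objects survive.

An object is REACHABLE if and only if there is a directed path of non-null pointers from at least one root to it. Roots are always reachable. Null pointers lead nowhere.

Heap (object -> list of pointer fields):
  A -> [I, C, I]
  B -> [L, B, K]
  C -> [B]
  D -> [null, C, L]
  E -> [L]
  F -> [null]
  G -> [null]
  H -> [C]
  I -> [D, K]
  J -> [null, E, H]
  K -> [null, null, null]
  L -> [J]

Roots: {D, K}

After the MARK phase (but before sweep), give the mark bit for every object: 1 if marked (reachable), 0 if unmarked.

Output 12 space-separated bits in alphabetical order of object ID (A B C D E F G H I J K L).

Roots: D K
Mark D: refs=null C L, marked=D
Mark K: refs=null null null, marked=D K
Mark C: refs=B, marked=C D K
Mark L: refs=J, marked=C D K L
Mark B: refs=L B K, marked=B C D K L
Mark J: refs=null E H, marked=B C D J K L
Mark E: refs=L, marked=B C D E J K L
Mark H: refs=C, marked=B C D E H J K L
Unmarked (collected): A F G I

Answer: 0 1 1 1 1 0 0 1 0 1 1 1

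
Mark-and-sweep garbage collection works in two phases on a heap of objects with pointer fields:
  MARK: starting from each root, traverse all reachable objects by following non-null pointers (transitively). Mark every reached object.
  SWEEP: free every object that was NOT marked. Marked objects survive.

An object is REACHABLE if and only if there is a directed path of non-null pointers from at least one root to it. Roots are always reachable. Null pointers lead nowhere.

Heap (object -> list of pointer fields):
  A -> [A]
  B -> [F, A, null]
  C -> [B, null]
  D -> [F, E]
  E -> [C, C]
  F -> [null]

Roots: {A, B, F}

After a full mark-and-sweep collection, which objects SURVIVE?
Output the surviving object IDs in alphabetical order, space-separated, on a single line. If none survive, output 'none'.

Answer: A B F

Derivation:
Roots: A B F
Mark A: refs=A, marked=A
Mark B: refs=F A null, marked=A B
Mark F: refs=null, marked=A B F
Unmarked (collected): C D E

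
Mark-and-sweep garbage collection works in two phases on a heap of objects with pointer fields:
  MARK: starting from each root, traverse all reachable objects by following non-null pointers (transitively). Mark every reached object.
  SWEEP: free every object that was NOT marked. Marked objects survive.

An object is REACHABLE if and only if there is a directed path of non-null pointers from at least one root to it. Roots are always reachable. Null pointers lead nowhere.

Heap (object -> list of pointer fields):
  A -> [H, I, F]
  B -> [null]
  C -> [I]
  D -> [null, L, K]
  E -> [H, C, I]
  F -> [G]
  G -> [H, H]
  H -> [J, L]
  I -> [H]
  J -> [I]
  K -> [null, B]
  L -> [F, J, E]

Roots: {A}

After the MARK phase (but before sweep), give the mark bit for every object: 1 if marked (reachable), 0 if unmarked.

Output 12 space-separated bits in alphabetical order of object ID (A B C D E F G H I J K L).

Answer: 1 0 1 0 1 1 1 1 1 1 0 1

Derivation:
Roots: A
Mark A: refs=H I F, marked=A
Mark H: refs=J L, marked=A H
Mark I: refs=H, marked=A H I
Mark F: refs=G, marked=A F H I
Mark J: refs=I, marked=A F H I J
Mark L: refs=F J E, marked=A F H I J L
Mark G: refs=H H, marked=A F G H I J L
Mark E: refs=H C I, marked=A E F G H I J L
Mark C: refs=I, marked=A C E F G H I J L
Unmarked (collected): B D K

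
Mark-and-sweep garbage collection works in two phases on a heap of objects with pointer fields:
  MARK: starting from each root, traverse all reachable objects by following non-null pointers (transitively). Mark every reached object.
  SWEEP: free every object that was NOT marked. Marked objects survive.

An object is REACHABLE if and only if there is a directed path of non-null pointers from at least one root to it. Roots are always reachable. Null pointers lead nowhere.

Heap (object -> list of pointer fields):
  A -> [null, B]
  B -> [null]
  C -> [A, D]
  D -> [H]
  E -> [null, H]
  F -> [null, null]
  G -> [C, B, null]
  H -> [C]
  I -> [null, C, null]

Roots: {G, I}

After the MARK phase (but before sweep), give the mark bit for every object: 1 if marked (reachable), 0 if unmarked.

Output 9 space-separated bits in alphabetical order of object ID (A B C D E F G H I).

Roots: G I
Mark G: refs=C B null, marked=G
Mark I: refs=null C null, marked=G I
Mark C: refs=A D, marked=C G I
Mark B: refs=null, marked=B C G I
Mark A: refs=null B, marked=A B C G I
Mark D: refs=H, marked=A B C D G I
Mark H: refs=C, marked=A B C D G H I
Unmarked (collected): E F

Answer: 1 1 1 1 0 0 1 1 1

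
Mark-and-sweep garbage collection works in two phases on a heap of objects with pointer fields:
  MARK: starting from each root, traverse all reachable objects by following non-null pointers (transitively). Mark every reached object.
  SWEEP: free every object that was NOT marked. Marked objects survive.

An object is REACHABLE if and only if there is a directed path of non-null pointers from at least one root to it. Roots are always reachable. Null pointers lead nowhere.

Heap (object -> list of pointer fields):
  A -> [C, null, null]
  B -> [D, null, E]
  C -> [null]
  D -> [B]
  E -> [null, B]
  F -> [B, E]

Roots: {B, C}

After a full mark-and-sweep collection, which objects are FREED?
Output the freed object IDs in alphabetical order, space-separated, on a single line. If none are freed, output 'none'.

Answer: A F

Derivation:
Roots: B C
Mark B: refs=D null E, marked=B
Mark C: refs=null, marked=B C
Mark D: refs=B, marked=B C D
Mark E: refs=null B, marked=B C D E
Unmarked (collected): A F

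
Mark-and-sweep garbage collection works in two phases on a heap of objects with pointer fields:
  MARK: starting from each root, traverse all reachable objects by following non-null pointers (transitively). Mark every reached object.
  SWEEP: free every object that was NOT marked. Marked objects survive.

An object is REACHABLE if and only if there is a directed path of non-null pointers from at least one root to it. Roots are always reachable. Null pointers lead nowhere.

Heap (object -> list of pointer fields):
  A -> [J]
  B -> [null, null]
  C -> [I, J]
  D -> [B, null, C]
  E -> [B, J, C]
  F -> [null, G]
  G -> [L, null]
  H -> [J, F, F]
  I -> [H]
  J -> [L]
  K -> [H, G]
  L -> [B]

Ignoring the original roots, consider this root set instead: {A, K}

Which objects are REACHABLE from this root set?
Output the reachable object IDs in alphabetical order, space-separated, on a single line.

Roots: A K
Mark A: refs=J, marked=A
Mark K: refs=H G, marked=A K
Mark J: refs=L, marked=A J K
Mark H: refs=J F F, marked=A H J K
Mark G: refs=L null, marked=A G H J K
Mark L: refs=B, marked=A G H J K L
Mark F: refs=null G, marked=A F G H J K L
Mark B: refs=null null, marked=A B F G H J K L
Unmarked (collected): C D E I

Answer: A B F G H J K L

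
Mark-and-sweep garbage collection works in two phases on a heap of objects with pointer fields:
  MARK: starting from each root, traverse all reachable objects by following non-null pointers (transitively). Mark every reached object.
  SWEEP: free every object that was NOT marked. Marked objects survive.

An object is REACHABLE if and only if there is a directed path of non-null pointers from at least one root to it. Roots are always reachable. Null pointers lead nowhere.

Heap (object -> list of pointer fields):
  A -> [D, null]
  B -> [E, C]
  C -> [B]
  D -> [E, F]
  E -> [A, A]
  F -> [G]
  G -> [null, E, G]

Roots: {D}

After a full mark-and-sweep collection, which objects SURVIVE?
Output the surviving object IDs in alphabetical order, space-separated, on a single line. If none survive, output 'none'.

Roots: D
Mark D: refs=E F, marked=D
Mark E: refs=A A, marked=D E
Mark F: refs=G, marked=D E F
Mark A: refs=D null, marked=A D E F
Mark G: refs=null E G, marked=A D E F G
Unmarked (collected): B C

Answer: A D E F G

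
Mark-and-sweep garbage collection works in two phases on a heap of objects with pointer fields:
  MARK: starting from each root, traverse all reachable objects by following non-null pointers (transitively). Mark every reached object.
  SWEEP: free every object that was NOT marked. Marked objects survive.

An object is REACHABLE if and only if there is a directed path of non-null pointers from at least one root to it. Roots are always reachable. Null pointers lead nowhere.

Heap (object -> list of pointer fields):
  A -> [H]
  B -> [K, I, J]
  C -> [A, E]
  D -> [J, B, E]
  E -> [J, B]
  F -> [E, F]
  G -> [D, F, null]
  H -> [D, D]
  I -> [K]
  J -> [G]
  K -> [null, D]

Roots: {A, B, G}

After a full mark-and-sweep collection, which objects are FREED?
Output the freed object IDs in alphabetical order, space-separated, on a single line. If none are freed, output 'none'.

Answer: C

Derivation:
Roots: A B G
Mark A: refs=H, marked=A
Mark B: refs=K I J, marked=A B
Mark G: refs=D F null, marked=A B G
Mark H: refs=D D, marked=A B G H
Mark K: refs=null D, marked=A B G H K
Mark I: refs=K, marked=A B G H I K
Mark J: refs=G, marked=A B G H I J K
Mark D: refs=J B E, marked=A B D G H I J K
Mark F: refs=E F, marked=A B D F G H I J K
Mark E: refs=J B, marked=A B D E F G H I J K
Unmarked (collected): C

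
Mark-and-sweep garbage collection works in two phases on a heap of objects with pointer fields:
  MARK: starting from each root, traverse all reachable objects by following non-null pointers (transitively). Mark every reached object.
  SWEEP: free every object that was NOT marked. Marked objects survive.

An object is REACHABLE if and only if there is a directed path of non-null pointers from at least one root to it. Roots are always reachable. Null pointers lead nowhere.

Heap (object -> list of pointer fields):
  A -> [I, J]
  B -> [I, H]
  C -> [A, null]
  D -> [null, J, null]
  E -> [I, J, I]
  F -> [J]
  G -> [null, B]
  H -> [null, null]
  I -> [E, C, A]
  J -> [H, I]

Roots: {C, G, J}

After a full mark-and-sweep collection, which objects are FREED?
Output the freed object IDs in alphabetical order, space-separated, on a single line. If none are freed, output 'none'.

Answer: D F

Derivation:
Roots: C G J
Mark C: refs=A null, marked=C
Mark G: refs=null B, marked=C G
Mark J: refs=H I, marked=C G J
Mark A: refs=I J, marked=A C G J
Mark B: refs=I H, marked=A B C G J
Mark H: refs=null null, marked=A B C G H J
Mark I: refs=E C A, marked=A B C G H I J
Mark E: refs=I J I, marked=A B C E G H I J
Unmarked (collected): D F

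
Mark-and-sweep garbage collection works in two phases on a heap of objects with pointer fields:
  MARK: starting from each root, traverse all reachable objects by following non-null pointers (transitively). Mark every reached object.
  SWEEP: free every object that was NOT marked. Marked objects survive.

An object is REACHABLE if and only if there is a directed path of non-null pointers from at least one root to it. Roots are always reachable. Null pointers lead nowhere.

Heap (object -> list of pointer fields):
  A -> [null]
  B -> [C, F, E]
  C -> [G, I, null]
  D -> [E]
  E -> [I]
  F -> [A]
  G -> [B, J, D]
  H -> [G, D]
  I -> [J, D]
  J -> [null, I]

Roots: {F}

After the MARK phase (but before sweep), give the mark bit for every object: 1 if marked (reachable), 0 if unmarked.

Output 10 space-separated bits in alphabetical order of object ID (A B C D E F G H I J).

Answer: 1 0 0 0 0 1 0 0 0 0

Derivation:
Roots: F
Mark F: refs=A, marked=F
Mark A: refs=null, marked=A F
Unmarked (collected): B C D E G H I J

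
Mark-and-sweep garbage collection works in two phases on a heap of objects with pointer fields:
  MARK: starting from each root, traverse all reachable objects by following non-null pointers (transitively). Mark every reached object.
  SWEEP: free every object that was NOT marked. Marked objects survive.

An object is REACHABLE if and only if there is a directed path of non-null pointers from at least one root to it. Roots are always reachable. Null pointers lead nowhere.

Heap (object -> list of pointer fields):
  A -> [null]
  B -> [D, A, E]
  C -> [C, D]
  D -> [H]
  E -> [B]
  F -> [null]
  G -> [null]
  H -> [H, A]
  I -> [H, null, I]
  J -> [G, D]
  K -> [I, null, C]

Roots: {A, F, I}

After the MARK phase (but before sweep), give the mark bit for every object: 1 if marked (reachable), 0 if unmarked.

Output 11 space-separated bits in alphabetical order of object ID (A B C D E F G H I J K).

Roots: A F I
Mark A: refs=null, marked=A
Mark F: refs=null, marked=A F
Mark I: refs=H null I, marked=A F I
Mark H: refs=H A, marked=A F H I
Unmarked (collected): B C D E G J K

Answer: 1 0 0 0 0 1 0 1 1 0 0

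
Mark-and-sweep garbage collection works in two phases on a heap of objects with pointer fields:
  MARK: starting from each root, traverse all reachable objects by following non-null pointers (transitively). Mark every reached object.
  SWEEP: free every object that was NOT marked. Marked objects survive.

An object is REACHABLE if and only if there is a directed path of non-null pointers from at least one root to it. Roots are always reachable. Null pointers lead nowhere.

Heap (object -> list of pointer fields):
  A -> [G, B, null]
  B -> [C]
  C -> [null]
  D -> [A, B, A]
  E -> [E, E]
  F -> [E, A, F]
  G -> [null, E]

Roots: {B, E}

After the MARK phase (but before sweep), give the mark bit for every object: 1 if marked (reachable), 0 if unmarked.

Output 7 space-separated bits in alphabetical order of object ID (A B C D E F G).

Answer: 0 1 1 0 1 0 0

Derivation:
Roots: B E
Mark B: refs=C, marked=B
Mark E: refs=E E, marked=B E
Mark C: refs=null, marked=B C E
Unmarked (collected): A D F G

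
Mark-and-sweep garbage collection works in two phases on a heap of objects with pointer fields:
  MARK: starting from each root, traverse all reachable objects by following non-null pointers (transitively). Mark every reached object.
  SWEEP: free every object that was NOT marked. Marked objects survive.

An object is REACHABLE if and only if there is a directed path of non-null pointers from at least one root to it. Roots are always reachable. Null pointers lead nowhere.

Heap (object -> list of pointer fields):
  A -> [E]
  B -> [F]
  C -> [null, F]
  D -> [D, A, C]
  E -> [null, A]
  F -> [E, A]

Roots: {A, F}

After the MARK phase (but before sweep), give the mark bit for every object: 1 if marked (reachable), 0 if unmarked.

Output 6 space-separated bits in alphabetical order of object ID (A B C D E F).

Roots: A F
Mark A: refs=E, marked=A
Mark F: refs=E A, marked=A F
Mark E: refs=null A, marked=A E F
Unmarked (collected): B C D

Answer: 1 0 0 0 1 1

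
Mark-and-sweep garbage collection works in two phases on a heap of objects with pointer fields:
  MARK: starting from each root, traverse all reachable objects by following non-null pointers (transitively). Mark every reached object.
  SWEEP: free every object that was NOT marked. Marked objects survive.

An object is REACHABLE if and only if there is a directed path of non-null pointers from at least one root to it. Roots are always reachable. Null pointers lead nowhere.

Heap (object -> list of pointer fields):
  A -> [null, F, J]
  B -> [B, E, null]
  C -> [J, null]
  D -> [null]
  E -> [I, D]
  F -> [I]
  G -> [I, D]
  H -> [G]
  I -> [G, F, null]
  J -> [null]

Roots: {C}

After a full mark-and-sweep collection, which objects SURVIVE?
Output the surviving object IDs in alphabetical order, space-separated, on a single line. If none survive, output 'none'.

Roots: C
Mark C: refs=J null, marked=C
Mark J: refs=null, marked=C J
Unmarked (collected): A B D E F G H I

Answer: C J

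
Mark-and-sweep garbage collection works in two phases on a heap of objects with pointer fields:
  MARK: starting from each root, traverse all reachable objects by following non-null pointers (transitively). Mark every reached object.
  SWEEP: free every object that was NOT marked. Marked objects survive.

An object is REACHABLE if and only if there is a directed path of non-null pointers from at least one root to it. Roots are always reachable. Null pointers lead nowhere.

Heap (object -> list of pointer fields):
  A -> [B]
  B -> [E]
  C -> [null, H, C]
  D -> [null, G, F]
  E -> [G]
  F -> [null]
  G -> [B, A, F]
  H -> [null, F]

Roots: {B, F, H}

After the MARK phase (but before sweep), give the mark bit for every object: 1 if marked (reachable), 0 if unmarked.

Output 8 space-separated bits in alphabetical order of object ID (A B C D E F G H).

Roots: B F H
Mark B: refs=E, marked=B
Mark F: refs=null, marked=B F
Mark H: refs=null F, marked=B F H
Mark E: refs=G, marked=B E F H
Mark G: refs=B A F, marked=B E F G H
Mark A: refs=B, marked=A B E F G H
Unmarked (collected): C D

Answer: 1 1 0 0 1 1 1 1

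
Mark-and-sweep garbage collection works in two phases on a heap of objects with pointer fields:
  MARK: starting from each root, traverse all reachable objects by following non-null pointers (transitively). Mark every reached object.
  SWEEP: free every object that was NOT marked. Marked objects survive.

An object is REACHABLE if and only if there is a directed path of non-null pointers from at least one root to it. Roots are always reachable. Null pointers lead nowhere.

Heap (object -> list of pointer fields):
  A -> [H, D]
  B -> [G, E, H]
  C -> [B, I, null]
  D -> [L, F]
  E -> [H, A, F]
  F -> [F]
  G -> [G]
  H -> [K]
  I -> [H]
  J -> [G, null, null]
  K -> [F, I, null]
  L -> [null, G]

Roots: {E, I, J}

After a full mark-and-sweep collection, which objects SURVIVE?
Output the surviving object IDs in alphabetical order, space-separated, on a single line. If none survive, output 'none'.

Answer: A D E F G H I J K L

Derivation:
Roots: E I J
Mark E: refs=H A F, marked=E
Mark I: refs=H, marked=E I
Mark J: refs=G null null, marked=E I J
Mark H: refs=K, marked=E H I J
Mark A: refs=H D, marked=A E H I J
Mark F: refs=F, marked=A E F H I J
Mark G: refs=G, marked=A E F G H I J
Mark K: refs=F I null, marked=A E F G H I J K
Mark D: refs=L F, marked=A D E F G H I J K
Mark L: refs=null G, marked=A D E F G H I J K L
Unmarked (collected): B C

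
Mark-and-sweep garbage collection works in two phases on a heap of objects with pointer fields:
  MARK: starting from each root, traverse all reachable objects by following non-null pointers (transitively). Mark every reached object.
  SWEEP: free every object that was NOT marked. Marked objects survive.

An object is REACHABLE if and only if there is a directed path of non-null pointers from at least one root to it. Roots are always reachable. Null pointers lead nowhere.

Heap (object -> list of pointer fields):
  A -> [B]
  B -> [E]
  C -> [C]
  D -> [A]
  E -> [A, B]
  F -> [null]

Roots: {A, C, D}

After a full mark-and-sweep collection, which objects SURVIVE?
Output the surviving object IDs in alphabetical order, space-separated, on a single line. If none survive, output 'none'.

Answer: A B C D E

Derivation:
Roots: A C D
Mark A: refs=B, marked=A
Mark C: refs=C, marked=A C
Mark D: refs=A, marked=A C D
Mark B: refs=E, marked=A B C D
Mark E: refs=A B, marked=A B C D E
Unmarked (collected): F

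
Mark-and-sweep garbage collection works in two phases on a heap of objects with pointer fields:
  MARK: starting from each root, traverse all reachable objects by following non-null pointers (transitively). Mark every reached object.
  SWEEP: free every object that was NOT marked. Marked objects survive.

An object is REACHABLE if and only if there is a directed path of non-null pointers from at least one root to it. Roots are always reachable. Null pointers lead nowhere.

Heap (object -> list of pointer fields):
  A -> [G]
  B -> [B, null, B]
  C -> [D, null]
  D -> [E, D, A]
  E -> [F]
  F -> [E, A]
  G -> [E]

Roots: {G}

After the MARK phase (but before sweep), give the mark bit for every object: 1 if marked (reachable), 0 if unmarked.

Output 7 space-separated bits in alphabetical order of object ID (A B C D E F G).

Answer: 1 0 0 0 1 1 1

Derivation:
Roots: G
Mark G: refs=E, marked=G
Mark E: refs=F, marked=E G
Mark F: refs=E A, marked=E F G
Mark A: refs=G, marked=A E F G
Unmarked (collected): B C D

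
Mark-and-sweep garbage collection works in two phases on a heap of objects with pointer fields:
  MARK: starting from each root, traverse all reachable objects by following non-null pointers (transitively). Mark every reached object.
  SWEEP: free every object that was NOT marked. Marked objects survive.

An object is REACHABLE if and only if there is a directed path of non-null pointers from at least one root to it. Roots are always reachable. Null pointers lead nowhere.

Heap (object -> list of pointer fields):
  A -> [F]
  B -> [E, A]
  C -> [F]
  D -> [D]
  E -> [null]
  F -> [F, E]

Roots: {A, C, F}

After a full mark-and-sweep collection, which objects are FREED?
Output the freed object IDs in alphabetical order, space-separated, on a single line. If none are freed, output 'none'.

Answer: B D

Derivation:
Roots: A C F
Mark A: refs=F, marked=A
Mark C: refs=F, marked=A C
Mark F: refs=F E, marked=A C F
Mark E: refs=null, marked=A C E F
Unmarked (collected): B D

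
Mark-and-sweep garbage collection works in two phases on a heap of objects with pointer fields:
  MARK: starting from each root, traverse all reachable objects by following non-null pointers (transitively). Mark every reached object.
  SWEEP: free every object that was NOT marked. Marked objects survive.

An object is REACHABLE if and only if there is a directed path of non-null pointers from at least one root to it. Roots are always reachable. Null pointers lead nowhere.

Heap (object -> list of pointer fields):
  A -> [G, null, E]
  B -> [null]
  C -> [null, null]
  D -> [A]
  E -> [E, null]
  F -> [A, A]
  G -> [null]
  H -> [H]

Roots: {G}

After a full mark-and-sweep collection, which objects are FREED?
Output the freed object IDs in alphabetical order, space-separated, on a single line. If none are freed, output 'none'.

Answer: A B C D E F H

Derivation:
Roots: G
Mark G: refs=null, marked=G
Unmarked (collected): A B C D E F H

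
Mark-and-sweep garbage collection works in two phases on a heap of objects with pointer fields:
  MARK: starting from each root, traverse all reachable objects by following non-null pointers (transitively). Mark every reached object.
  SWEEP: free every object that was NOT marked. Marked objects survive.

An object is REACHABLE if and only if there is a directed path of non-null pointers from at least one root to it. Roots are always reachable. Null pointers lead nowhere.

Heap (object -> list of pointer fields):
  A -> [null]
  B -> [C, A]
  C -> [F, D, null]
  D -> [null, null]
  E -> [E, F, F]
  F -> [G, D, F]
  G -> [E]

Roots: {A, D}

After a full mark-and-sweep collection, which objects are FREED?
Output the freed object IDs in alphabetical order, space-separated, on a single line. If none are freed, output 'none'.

Answer: B C E F G

Derivation:
Roots: A D
Mark A: refs=null, marked=A
Mark D: refs=null null, marked=A D
Unmarked (collected): B C E F G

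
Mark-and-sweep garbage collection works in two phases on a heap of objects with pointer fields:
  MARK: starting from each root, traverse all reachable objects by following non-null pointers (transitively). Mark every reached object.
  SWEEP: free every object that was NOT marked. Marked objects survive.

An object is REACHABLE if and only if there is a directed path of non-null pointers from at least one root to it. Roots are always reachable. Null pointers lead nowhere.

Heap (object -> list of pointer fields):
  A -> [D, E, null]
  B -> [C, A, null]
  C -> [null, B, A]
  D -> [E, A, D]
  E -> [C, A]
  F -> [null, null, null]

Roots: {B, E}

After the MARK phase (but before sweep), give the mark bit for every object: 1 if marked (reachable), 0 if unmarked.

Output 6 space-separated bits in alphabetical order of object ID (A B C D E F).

Roots: B E
Mark B: refs=C A null, marked=B
Mark E: refs=C A, marked=B E
Mark C: refs=null B A, marked=B C E
Mark A: refs=D E null, marked=A B C E
Mark D: refs=E A D, marked=A B C D E
Unmarked (collected): F

Answer: 1 1 1 1 1 0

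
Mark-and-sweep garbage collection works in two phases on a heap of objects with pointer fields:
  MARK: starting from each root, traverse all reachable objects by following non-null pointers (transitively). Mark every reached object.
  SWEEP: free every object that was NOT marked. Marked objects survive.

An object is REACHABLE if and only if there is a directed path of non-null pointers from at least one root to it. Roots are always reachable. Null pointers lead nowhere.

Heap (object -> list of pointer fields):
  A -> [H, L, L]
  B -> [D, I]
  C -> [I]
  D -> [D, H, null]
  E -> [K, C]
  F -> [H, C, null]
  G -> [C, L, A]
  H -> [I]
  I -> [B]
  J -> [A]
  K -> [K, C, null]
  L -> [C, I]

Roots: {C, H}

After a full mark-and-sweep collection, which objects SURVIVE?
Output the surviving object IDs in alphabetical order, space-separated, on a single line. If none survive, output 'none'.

Roots: C H
Mark C: refs=I, marked=C
Mark H: refs=I, marked=C H
Mark I: refs=B, marked=C H I
Mark B: refs=D I, marked=B C H I
Mark D: refs=D H null, marked=B C D H I
Unmarked (collected): A E F G J K L

Answer: B C D H I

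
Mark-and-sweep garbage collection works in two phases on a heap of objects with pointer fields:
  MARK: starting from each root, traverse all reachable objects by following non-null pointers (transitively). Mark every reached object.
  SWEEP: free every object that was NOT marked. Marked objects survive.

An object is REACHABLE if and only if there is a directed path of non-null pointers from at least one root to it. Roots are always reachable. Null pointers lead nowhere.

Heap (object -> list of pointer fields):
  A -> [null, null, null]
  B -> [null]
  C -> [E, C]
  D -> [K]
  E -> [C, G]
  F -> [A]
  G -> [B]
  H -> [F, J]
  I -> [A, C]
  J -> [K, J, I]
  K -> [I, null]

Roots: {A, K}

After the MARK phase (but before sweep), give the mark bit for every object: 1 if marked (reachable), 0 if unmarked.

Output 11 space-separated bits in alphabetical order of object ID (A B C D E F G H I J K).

Answer: 1 1 1 0 1 0 1 0 1 0 1

Derivation:
Roots: A K
Mark A: refs=null null null, marked=A
Mark K: refs=I null, marked=A K
Mark I: refs=A C, marked=A I K
Mark C: refs=E C, marked=A C I K
Mark E: refs=C G, marked=A C E I K
Mark G: refs=B, marked=A C E G I K
Mark B: refs=null, marked=A B C E G I K
Unmarked (collected): D F H J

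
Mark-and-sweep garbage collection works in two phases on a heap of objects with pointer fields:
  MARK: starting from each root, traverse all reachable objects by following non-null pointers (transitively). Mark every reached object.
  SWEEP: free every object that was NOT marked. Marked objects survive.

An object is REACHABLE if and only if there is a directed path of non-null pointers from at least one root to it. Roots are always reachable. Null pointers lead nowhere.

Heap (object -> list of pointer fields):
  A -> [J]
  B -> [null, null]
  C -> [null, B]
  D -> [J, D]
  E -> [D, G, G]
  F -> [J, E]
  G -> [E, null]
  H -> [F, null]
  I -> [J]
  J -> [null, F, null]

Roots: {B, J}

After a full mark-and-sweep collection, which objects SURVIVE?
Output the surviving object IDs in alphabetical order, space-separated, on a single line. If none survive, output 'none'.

Roots: B J
Mark B: refs=null null, marked=B
Mark J: refs=null F null, marked=B J
Mark F: refs=J E, marked=B F J
Mark E: refs=D G G, marked=B E F J
Mark D: refs=J D, marked=B D E F J
Mark G: refs=E null, marked=B D E F G J
Unmarked (collected): A C H I

Answer: B D E F G J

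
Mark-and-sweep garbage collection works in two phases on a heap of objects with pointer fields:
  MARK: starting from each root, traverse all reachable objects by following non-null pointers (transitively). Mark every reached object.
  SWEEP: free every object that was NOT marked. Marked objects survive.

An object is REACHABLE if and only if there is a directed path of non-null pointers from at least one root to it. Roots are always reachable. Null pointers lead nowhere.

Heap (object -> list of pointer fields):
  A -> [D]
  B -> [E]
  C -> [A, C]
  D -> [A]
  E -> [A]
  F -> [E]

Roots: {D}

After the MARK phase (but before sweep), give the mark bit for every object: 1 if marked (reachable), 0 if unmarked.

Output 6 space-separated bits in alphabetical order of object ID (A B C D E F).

Roots: D
Mark D: refs=A, marked=D
Mark A: refs=D, marked=A D
Unmarked (collected): B C E F

Answer: 1 0 0 1 0 0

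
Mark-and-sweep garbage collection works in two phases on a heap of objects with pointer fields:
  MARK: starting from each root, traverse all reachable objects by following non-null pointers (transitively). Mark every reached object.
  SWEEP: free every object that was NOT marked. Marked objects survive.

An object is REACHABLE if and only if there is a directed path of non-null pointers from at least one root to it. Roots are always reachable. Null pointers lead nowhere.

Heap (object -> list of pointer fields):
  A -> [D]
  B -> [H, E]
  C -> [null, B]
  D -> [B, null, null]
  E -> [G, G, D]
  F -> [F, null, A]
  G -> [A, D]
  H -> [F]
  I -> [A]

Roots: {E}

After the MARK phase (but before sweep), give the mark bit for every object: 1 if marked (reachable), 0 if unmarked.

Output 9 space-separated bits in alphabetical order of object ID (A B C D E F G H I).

Answer: 1 1 0 1 1 1 1 1 0

Derivation:
Roots: E
Mark E: refs=G G D, marked=E
Mark G: refs=A D, marked=E G
Mark D: refs=B null null, marked=D E G
Mark A: refs=D, marked=A D E G
Mark B: refs=H E, marked=A B D E G
Mark H: refs=F, marked=A B D E G H
Mark F: refs=F null A, marked=A B D E F G H
Unmarked (collected): C I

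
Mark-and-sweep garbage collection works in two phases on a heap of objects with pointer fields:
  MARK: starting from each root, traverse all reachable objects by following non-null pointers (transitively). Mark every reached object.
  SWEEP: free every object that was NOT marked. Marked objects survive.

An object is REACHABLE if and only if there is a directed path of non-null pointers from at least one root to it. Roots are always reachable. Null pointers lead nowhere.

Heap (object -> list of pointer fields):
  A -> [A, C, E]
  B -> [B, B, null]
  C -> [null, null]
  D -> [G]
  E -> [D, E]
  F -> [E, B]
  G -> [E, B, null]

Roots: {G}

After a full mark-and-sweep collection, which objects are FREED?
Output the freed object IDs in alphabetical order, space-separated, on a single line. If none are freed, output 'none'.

Roots: G
Mark G: refs=E B null, marked=G
Mark E: refs=D E, marked=E G
Mark B: refs=B B null, marked=B E G
Mark D: refs=G, marked=B D E G
Unmarked (collected): A C F

Answer: A C F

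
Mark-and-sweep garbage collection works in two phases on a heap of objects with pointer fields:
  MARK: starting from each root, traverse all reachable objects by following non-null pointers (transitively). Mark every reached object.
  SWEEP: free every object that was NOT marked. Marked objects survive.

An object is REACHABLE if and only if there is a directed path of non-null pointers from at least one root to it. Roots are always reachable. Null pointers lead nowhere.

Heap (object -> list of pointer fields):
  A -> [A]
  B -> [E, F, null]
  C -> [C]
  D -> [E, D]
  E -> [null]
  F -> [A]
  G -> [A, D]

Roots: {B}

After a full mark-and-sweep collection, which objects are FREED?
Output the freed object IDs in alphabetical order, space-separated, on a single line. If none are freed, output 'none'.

Roots: B
Mark B: refs=E F null, marked=B
Mark E: refs=null, marked=B E
Mark F: refs=A, marked=B E F
Mark A: refs=A, marked=A B E F
Unmarked (collected): C D G

Answer: C D G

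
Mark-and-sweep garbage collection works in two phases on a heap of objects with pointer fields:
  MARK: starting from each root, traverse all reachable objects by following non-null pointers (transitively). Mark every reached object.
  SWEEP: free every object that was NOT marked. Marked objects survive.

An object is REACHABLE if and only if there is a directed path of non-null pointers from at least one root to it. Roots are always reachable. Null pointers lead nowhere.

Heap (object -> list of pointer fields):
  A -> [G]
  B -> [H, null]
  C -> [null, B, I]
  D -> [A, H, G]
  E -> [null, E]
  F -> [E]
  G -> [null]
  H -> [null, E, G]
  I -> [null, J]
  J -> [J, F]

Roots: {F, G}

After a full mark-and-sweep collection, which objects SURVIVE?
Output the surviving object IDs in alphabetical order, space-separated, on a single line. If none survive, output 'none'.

Answer: E F G

Derivation:
Roots: F G
Mark F: refs=E, marked=F
Mark G: refs=null, marked=F G
Mark E: refs=null E, marked=E F G
Unmarked (collected): A B C D H I J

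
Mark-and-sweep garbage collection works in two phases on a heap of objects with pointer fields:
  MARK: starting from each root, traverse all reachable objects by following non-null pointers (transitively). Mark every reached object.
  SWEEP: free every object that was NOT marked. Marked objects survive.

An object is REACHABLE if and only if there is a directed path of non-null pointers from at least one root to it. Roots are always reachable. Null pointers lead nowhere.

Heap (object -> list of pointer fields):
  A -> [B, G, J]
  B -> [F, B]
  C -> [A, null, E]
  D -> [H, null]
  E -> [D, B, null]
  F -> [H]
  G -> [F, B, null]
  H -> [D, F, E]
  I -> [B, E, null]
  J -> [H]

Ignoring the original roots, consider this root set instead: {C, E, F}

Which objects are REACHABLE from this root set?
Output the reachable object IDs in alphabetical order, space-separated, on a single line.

Roots: C E F
Mark C: refs=A null E, marked=C
Mark E: refs=D B null, marked=C E
Mark F: refs=H, marked=C E F
Mark A: refs=B G J, marked=A C E F
Mark D: refs=H null, marked=A C D E F
Mark B: refs=F B, marked=A B C D E F
Mark H: refs=D F E, marked=A B C D E F H
Mark G: refs=F B null, marked=A B C D E F G H
Mark J: refs=H, marked=A B C D E F G H J
Unmarked (collected): I

Answer: A B C D E F G H J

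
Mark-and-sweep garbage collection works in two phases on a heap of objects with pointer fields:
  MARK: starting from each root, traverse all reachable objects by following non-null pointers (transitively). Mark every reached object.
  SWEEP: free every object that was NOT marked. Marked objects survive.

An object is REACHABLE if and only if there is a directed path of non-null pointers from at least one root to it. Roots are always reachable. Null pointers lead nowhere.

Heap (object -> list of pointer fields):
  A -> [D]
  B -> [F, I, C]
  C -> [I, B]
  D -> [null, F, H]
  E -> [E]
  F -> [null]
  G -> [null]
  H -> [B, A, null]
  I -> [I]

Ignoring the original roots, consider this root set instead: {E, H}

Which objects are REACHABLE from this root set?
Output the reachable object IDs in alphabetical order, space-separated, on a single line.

Roots: E H
Mark E: refs=E, marked=E
Mark H: refs=B A null, marked=E H
Mark B: refs=F I C, marked=B E H
Mark A: refs=D, marked=A B E H
Mark F: refs=null, marked=A B E F H
Mark I: refs=I, marked=A B E F H I
Mark C: refs=I B, marked=A B C E F H I
Mark D: refs=null F H, marked=A B C D E F H I
Unmarked (collected): G

Answer: A B C D E F H I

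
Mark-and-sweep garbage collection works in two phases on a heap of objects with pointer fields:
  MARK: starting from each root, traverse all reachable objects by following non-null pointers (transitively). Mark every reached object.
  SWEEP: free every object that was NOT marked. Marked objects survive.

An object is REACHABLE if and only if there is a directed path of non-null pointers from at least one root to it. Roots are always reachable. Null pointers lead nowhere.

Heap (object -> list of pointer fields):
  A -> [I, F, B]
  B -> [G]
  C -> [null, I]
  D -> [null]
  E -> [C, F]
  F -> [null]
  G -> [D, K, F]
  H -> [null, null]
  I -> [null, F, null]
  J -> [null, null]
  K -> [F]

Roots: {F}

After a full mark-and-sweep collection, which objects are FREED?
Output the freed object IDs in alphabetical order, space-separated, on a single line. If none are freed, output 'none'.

Answer: A B C D E G H I J K

Derivation:
Roots: F
Mark F: refs=null, marked=F
Unmarked (collected): A B C D E G H I J K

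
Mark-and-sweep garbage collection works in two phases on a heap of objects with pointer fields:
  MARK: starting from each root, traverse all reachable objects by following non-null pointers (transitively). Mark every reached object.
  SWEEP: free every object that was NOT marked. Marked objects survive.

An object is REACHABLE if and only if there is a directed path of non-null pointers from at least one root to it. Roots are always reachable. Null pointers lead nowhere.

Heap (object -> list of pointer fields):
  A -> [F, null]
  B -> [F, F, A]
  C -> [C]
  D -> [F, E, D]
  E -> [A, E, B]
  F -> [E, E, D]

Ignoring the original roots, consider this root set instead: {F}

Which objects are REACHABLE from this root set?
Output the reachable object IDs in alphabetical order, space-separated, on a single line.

Roots: F
Mark F: refs=E E D, marked=F
Mark E: refs=A E B, marked=E F
Mark D: refs=F E D, marked=D E F
Mark A: refs=F null, marked=A D E F
Mark B: refs=F F A, marked=A B D E F
Unmarked (collected): C

Answer: A B D E F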